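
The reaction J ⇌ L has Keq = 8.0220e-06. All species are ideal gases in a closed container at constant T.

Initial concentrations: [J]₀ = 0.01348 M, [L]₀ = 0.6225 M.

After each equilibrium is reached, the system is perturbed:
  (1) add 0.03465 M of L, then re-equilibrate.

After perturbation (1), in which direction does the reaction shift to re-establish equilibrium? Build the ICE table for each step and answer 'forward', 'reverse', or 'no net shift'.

Q₀ = 46.18 vs Keq = 8.0220e-06 ⇒ Q>K, reverse
Step 1:
                    J           L
  Initial     0.01348      0.6225
  Change       0.6225     -0.6225
  Equil         0.636  5.1018e-06
  solve Keq expr → x = -0.6225; check Q = 8.0220e-06
Then add 0.03465 M of L.
Step 2:
                    J           L
  Initial       0.636     0.03466
  Change      0.03465    -0.03465
  Equil        0.6706  5.3798e-06
  solve Keq expr → x = -0.03465; check Q = 8.0220e-06

Direction: reverse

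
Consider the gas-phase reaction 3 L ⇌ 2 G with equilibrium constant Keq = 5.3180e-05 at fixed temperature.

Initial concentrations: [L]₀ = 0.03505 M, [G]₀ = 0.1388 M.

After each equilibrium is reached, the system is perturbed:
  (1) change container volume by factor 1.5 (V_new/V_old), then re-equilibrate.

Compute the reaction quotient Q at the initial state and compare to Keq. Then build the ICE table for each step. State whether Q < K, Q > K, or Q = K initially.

Q₀ = 447.4 vs Keq = 5.3180e-05 ⇒ Q>K, reverse
Step 1:
                    L           G
  I           0.03505      0.1388
  C            0.2069     -0.1379
  E            0.2419  8.6788e-04
  solve Keq expr → x = -0.06897; check Q = 5.3180e-05
Then change container volume by factor 1.5 (V_new/V_old).
Step 2:
                    L           G
  I            0.1613  5.7858e-04
  C        1.5822e-04 -1.0548e-04
  E            0.1615  4.7311e-04
  solve Keq expr → x = -5.2738e-05; check Q = 5.3180e-05

Q₀ = 447.4; Q > K (proceeds reverse)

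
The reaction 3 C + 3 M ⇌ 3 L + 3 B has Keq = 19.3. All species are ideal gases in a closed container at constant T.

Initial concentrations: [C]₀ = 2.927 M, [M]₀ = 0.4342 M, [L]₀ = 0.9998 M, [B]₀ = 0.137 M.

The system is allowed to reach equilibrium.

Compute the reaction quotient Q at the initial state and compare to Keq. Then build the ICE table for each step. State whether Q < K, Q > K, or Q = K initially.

Q₀ = 0.001252; Q < K (proceeds forward)

Q₀ = 0.001252 vs Keq = 19.3 ⇒ Q<K, forward
Step 1:
                    C           M           L           B
  Initial       2.927      0.4342      0.9998       0.137
  Change      -0.3416     -0.3416      0.3416      0.3416
  Equil         2.585     0.09258       1.341      0.4786
  solve Keq expr → x = 0.1139; check Q = 19.3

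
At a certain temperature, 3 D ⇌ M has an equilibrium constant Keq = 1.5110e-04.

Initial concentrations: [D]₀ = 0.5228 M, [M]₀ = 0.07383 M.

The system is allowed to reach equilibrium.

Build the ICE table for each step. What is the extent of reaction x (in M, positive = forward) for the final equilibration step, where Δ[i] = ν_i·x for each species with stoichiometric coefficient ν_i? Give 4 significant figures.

Q₀ = 0.5167 vs Keq = 1.5110e-04 ⇒ Q>K, reverse
Step 1:
                    D           M
  init         0.5228     0.07383
  Δ            0.2213    -0.07377
  eq           0.7441  6.2254e-05
  solve Keq expr → x = -0.07377; check Q = 1.5110e-04

x = -0.07377 M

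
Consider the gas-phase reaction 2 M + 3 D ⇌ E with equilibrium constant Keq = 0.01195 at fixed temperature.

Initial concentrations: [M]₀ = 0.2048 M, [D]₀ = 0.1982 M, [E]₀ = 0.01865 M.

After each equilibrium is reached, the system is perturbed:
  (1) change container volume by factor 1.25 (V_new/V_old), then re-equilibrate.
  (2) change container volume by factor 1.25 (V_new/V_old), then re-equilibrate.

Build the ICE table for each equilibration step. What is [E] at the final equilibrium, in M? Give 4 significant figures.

Q₀ = 57.11 vs Keq = 0.01195 ⇒ Q>K, reverse
Step 1:
                    M           D           E
  Initial      0.2048      0.1982     0.01865
  Change      0.03728     0.05592    -0.01864
  Equil        0.2421      0.2541  1.1491e-05
  solve Keq expr → x = -0.01864; check Q = 0.01195
Then change container volume by factor 1.25 (V_new/V_old).
Step 2:
                    M           D           E
  Initial      0.1937      0.2033  9.1930e-06
  Change   1.0852e-05  1.6279e-05 -5.4262e-06
  Equil        0.1937      0.2033  3.7668e-06
  solve Keq expr → x = -5.4262e-06; check Q = 0.01195
Then change container volume by factor 1.25 (V_new/V_old).
Step 3:
                    M           D           E
  Initial      0.1549      0.1626  3.0134e-06
  Change   3.5579e-06  5.3369e-06 -1.7790e-06
  Equil        0.1549      0.1627  1.2345e-06
  solve Keq expr → x = -1.7790e-06; check Q = 0.01195

[E]_eq = 1.2345e-06 M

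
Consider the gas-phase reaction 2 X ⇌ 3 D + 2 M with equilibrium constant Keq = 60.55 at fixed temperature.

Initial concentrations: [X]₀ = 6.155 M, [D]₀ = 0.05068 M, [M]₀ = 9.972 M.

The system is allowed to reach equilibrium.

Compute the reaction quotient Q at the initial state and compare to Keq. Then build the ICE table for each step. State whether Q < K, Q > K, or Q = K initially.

Q₀ = 3.4168e-04 vs Keq = 60.55 ⇒ Q<K, forward
Step 1:
                  X         D         M
  Initial     6.155   0.05068     9.972
  Change     -1.423     2.135     1.423
  Equil       4.732     2.186      11.4
  solve Keq expr → x = 0.7116; check Q = 60.55

Q₀ = 3.4168e-04; Q < K (proceeds forward)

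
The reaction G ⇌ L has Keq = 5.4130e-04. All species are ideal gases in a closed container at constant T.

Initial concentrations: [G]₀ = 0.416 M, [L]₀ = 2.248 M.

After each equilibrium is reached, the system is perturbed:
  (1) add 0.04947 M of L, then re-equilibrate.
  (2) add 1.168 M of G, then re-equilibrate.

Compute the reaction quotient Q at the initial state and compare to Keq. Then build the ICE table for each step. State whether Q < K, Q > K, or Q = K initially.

Q₀ = 5.404 vs Keq = 5.4130e-04 ⇒ Q>K, reverse
Step 1:
                    G           L
  init          0.416       2.248
  Δ             2.247      -2.247
  eq            2.663    0.001441
  solve Keq expr → x = -2.247; check Q = 5.4130e-04
Then add 0.04947 M of L.
Step 2:
                    G           L
  init          2.663     0.05091
  Δ           0.04944    -0.04944
  eq            2.712    0.001468
  solve Keq expr → x = -0.04944; check Q = 5.4130e-04
Then add 1.168 M of G.
Step 3:
                    G           L
  init           3.88    0.001468
  Δ       -6.3190e-04  6.3190e-04
  eq            3.879      0.0021
  solve Keq expr → x = 6.3190e-04; check Q = 5.4130e-04

Q₀ = 5.404; Q > K (proceeds reverse)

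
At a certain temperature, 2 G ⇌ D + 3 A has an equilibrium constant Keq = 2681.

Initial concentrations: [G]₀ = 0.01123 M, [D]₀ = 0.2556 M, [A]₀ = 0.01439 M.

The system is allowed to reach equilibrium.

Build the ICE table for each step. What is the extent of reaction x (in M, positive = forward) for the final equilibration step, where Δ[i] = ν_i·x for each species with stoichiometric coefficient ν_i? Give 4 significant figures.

Q₀ = 0.006039 vs Keq = 2681 ⇒ Q<K, forward
Step 1:
                  G         D         A
  I         0.01123    0.2556   0.01439
  C        -0.01118  0.005588   0.01676
  E       5.4274e-05    0.2612   0.03115
  solve Keq expr → x = 0.005588; check Q = 2681

x = 0.005588 M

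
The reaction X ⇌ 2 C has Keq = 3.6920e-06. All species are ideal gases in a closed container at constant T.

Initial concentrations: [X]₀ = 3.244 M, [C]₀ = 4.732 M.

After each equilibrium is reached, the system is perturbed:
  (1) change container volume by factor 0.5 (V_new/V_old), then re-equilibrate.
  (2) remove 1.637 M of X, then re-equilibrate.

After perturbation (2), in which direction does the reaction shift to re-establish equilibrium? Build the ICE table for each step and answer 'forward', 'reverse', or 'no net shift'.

Q₀ = 6.903 vs Keq = 3.6920e-06 ⇒ Q>K, reverse
Step 1:
                  X         C
  Initial     3.244     4.732
  Change      2.364    -4.727
  Equil       5.608   0.00455
  solve Keq expr → x = -2.364; check Q = 3.6920e-06
Then change container volume by factor 0.5 (V_new/V_old).
Step 2:
                  X         C
  Initial     11.22    0.0091
  Change   0.001333 -0.002665
  Equil       11.22  0.006435
  solve Keq expr → x = -0.001333; check Q = 3.6920e-06
Then remove 1.637 M of X.
Step 3:
                  X         C
  Initial      9.58  0.006435
  Change  2.4401e-04 -4.8802e-04
  Equil        9.58  0.005947
  solve Keq expr → x = -2.4401e-04; check Q = 3.6920e-06

Direction: reverse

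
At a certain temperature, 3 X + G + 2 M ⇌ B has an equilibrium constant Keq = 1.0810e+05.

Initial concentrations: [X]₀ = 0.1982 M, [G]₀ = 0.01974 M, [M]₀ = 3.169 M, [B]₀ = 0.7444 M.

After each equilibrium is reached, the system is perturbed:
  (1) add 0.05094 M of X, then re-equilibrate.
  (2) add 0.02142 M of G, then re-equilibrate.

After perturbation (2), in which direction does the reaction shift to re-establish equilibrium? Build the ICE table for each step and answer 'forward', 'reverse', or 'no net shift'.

Direction: forward

Q₀ = 482.3 vs Keq = 1.0810e+05 ⇒ Q<K, forward
Step 1:
                   X          G          M          B
  init        0.1982    0.01974      3.169     0.7444
  Δ         -0.05843   -0.01948   -0.03895    0.01948
  eq          0.1398 2.6414e-04       3.13     0.7639
  solve Keq expr → x = 0.01948; check Q = 1.0810e+05
Then add 0.05094 M of X.
Step 2:
                   X          G          M          B
  init        0.1907 2.6414e-04       3.13     0.7639
  Δ       -4.7798e-04 -1.5933e-04 -3.1865e-04 1.5933e-04
  eq          0.1902 1.0481e-04       3.13      0.764
  solve Keq expr → x = 1.5933e-04; check Q = 1.0810e+05
Then add 0.02142 M of G.
Step 3:
                   X          G          M          B
  init        0.1902    0.02152       3.13      0.764
  Δ         -0.06345   -0.02115    -0.0423    0.02115
  eq          0.1268 3.7392e-04      3.087     0.7852
  solve Keq expr → x = 0.02115; check Q = 1.0810e+05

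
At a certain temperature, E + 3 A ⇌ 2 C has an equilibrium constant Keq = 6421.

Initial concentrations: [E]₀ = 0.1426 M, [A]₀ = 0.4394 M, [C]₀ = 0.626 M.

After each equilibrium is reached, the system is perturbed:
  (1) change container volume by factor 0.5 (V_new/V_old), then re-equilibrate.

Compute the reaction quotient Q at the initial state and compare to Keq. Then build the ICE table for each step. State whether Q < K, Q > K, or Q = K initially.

Q₀ = 32.39; Q < K (proceeds forward)

Q₀ = 32.39 vs Keq = 6421 ⇒ Q<K, forward
Step 1:
                  E         A         C
  Initial    0.1426    0.4394     0.626
  Change    -0.1009   -0.3026    0.2018
  Equil     0.04172    0.1368    0.8278
  solve Keq expr → x = 0.1009; check Q = 6421
Then change container volume by factor 0.5 (V_new/V_old).
Step 2:
                  E         A         C
  Initial   0.08344    0.2735     1.656
  Change   -0.02514  -0.07543   0.05028
  Equil      0.0583    0.1981     1.706
  solve Keq expr → x = 0.02514; check Q = 6421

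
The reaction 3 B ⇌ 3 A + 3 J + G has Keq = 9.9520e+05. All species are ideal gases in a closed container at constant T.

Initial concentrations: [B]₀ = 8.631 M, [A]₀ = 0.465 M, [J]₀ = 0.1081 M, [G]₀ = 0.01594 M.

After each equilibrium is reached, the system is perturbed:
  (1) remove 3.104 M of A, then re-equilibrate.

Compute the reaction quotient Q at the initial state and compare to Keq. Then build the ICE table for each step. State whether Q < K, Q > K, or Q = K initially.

Q₀ = 3.1488e-09; Q < K (proceeds forward)

Q₀ = 3.1488e-09 vs Keq = 9.9520e+05 ⇒ Q<K, forward
Step 1:
                   B          A          J          G
  Initial      8.631      0.465     0.1081    0.01594
  Change      -7.744      7.744      7.744      2.581
  Equil       0.8874      8.209      7.852      2.597
  solve Keq expr → x = 2.581; check Q = 9.9520e+05
Then remove 3.104 M of A.
Step 2:
                   B          A          J          G
  Initial     0.8874      5.105      7.852      2.597
  Change     -0.2778     0.2778     0.2778    0.09261
  Equil       0.6095      5.382       8.13       2.69
  solve Keq expr → x = 0.09261; check Q = 9.9520e+05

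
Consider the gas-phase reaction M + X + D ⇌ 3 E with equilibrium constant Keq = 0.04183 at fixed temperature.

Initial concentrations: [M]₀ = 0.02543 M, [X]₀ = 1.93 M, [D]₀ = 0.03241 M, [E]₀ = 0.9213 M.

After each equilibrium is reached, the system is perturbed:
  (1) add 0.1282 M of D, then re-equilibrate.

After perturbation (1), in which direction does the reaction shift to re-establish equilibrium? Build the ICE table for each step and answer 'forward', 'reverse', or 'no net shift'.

Direction: forward

Q₀ = 491.6 vs Keq = 0.04183 ⇒ Q>K, reverse
Step 1:
                    M           X           D           E
  I           0.02543        1.93     0.03241      0.9213
  C             0.244       0.244       0.244     -0.7321
  E            0.2695       2.174      0.2764      0.1892
  solve Keq expr → x = -0.244; check Q = 0.04183
Then add 0.1282 M of D.
Step 2:
                    M           X           D           E
  I            0.2695       2.174      0.4046      0.1892
  C         -0.007369   -0.007369   -0.007369     0.02211
  E            0.2621       2.167      0.3973      0.2113
  solve Keq expr → x = 0.007369; check Q = 0.04183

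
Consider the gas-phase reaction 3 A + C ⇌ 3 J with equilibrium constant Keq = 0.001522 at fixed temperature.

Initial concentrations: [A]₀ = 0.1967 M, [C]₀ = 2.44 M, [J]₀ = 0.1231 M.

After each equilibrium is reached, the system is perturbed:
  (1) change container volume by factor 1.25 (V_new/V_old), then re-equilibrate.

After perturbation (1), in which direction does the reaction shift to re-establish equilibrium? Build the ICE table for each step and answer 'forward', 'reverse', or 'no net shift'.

Direction: reverse

Q₀ = 0.1005 vs Keq = 0.001522 ⇒ Q>K, reverse
Step 1:
                   A          C          J
  I           0.1967       2.44     0.1231
  C          0.08008    0.02669   -0.08008
  E           0.2768      2.467    0.04302
  solve Keq expr → x = -0.02669; check Q = 0.001522
Then change container volume by factor 1.25 (V_new/V_old).
Step 2:
                   A          C          J
  I           0.2214      1.973    0.03441
  C         0.002152 7.1748e-04  -0.002152
  E           0.2236      1.974    0.03226
  solve Keq expr → x = -7.1748e-04; check Q = 0.001522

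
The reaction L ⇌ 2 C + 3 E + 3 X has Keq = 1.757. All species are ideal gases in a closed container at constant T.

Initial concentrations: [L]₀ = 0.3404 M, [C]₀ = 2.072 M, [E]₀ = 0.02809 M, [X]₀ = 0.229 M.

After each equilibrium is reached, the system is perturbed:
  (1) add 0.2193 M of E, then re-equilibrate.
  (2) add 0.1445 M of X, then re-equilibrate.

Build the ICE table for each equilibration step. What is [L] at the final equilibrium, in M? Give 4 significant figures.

[L]_eq = 0.2263 M

Q₀ = 3.3570e-06 vs Keq = 1.757 ⇒ Q<K, forward
Step 1:
                    L           C           E           X
  init         0.3404       2.072     0.02809       0.229
  Δ           -0.1645      0.3291      0.4936      0.4936
  eq           0.1759       2.401      0.5217      0.7226
  solve Keq expr → x = 0.1645; check Q = 1.757
Then add 0.2193 M of E.
Step 2:
                    L           C           E           X
  init         0.1759       2.401       0.741      0.7226
  Δ           0.03164    -0.06329    -0.09493    -0.09493
  eq           0.2075       2.338      0.6461      0.6277
  solve Keq expr → x = -0.03164; check Q = 1.757
Then add 0.1445 M of X.
Step 3:
                    L           C           E           X
  init         0.2075       2.338      0.6461      0.7722
  Δ           0.01882    -0.03765    -0.05647    -0.05647
  eq           0.2263         2.3      0.5896      0.7157
  solve Keq expr → x = -0.01882; check Q = 1.757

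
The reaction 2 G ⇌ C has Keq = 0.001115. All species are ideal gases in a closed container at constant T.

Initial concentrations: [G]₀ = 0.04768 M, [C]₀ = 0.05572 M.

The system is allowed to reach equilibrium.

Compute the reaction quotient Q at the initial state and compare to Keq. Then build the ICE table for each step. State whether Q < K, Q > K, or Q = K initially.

Q₀ = 24.51 vs Keq = 0.001115 ⇒ Q>K, reverse
Step 1:
                   G          C
  Initial    0.04768    0.05572
  Change      0.1114   -0.05569
  Equil       0.1591 2.8211e-05
  solve Keq expr → x = -0.05569; check Q = 0.001115

Q₀ = 24.51; Q > K (proceeds reverse)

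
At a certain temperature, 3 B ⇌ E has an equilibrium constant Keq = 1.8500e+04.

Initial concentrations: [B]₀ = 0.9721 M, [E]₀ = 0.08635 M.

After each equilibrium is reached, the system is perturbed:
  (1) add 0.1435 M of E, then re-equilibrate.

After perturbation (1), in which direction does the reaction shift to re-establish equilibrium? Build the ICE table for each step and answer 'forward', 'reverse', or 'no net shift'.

Direction: reverse

Q₀ = 0.094 vs Keq = 1.8500e+04 ⇒ Q<K, forward
Step 1:
                   B          E
  Initial     0.9721    0.08635
  Change     -0.9442     0.3147
  Equil      0.02788     0.4011
  solve Keq expr → x = 0.3147; check Q = 1.8500e+04
Then add 0.1435 M of E.
Step 2:
                   B          E
  Initial    0.02788     0.5446
  Change    0.002974 -9.9133e-04
  Equil      0.03086     0.5436
  solve Keq expr → x = -9.9133e-04; check Q = 1.8500e+04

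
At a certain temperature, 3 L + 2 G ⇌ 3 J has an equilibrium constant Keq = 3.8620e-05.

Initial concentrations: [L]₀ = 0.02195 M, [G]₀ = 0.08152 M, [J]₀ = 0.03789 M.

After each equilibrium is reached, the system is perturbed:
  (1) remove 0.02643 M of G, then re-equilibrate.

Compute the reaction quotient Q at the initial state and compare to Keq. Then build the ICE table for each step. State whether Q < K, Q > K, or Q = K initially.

Q₀ = 774; Q > K (proceeds reverse)

Q₀ = 774 vs Keq = 3.8620e-05 ⇒ Q>K, reverse
Step 1:
                  L         G         J
  Initial   0.02195   0.08152   0.03789
  Change    0.03744   0.02496  -0.03744
  Equil     0.05939    0.1065 4.5098e-04
  solve Keq expr → x = -0.01248; check Q = 3.8620e-05
Then remove 0.02643 M of G.
Step 2:
                  L         G         J
  Initial   0.05939   0.08005 4.5098e-04
  Change  7.7467e-05 5.1645e-05 -7.7467e-05
  Equil     0.05947    0.0801 3.7351e-04
  solve Keq expr → x = -2.5822e-05; check Q = 3.8620e-05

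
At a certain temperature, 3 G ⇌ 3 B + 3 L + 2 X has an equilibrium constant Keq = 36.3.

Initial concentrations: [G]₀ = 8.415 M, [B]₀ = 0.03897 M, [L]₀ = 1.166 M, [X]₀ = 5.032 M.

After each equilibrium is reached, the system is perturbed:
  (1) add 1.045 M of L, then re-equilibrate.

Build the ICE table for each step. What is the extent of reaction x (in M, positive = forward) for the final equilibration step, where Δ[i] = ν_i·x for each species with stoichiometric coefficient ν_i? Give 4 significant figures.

Q₀ = 3.9866e-06 vs Keq = 36.3 ⇒ Q<K, forward
Step 1:
                    G           B           L           X
  init          8.415     0.03897       1.166       5.032
  Δ            -1.959       1.959       1.959       1.306
  eq            6.456       1.998       3.125       6.338
  solve Keq expr → x = 0.6529; check Q = 36.3
Then add 1.045 M of L.
Step 2:
                    G           B           L           X
  init          6.456       1.998        4.17       6.338
  Δ            0.2853     -0.2853     -0.2853     -0.1902
  eq            6.742       1.712       3.884       6.148
  solve Keq expr → x = -0.09509; check Q = 36.3

x = -0.09509 M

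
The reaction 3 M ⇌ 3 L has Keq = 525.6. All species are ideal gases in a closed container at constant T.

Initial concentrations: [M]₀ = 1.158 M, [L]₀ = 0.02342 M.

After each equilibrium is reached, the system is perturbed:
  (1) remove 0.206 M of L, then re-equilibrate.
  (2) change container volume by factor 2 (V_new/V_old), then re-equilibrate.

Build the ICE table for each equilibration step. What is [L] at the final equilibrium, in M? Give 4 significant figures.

Q₀ = 8.2725e-06 vs Keq = 525.6 ⇒ Q<K, forward
Step 1:
                    M           L
  Initial       1.158     0.02342
  Change       -1.028       1.028
  Equil        0.1303       1.051
  solve Keq expr → x = 0.3426; check Q = 525.6
Then remove 0.206 M of L.
Step 2:
                    M           L
  Initial      0.1303      0.8452
  Change     -0.02271     0.02271
  Equil        0.1075      0.8679
  solve Keq expr → x = 0.007571; check Q = 525.6
Then change container volume by factor 2 (V_new/V_old).
Step 3:
                    M           L
  Initial     0.05377      0.4339
  Change            0           0
  Equil       0.05377      0.4339
  solve Keq expr → x = 0; check Q = 525.6

[L]_eq = 0.4339 M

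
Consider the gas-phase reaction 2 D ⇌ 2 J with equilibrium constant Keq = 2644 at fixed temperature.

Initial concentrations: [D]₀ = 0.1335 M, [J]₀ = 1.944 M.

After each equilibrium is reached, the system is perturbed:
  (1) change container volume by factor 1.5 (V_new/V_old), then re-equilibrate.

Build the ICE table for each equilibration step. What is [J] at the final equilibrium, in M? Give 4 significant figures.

Q₀ = 212 vs Keq = 2644 ⇒ Q<K, forward
Step 1:
                  D         J
  Initial    0.1335     1.944
  Change   -0.09387   0.09387
  Equil     0.03963     2.038
  solve Keq expr → x = 0.04693; check Q = 2644
Then change container volume by factor 1.5 (V_new/V_old).
Step 2:
                  D         J
  Initial   0.02642     1.359
  Change          0         0
  Equil     0.02642     1.359
  solve Keq expr → x = 0; check Q = 2644

[J]_eq = 1.359 M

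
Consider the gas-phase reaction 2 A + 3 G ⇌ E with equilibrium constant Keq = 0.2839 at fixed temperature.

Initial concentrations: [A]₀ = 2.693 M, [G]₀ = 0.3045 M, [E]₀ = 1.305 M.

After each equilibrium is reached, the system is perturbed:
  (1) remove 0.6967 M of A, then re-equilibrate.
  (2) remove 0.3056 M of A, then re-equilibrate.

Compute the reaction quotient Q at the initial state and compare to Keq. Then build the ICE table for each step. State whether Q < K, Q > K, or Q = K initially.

Q₀ = 6.373; Q > K (proceeds reverse)

Q₀ = 6.373 vs Keq = 0.2839 ⇒ Q>K, reverse
Step 1:
                   A          G          E
  init         2.693     0.3045      1.305
  Δ           0.3079     0.4619     -0.154
  eq           3.001     0.7664      1.151
  solve Keq expr → x = -0.154; check Q = 0.2839
Then remove 0.6967 M of A.
Step 2:
                   A          G          E
  init         2.304     0.7664      1.151
  Δ          0.07817     0.1173   -0.03909
  eq           2.382     0.8837      1.112
  solve Keq expr → x = -0.03909; check Q = 0.2839
Then remove 0.3056 M of A.
Step 3:
                   A          G          E
  init         2.077     0.8837      1.112
  Δ          0.04344    0.06516   -0.02172
  eq            2.12     0.9488       1.09
  solve Keq expr → x = -0.02172; check Q = 0.2839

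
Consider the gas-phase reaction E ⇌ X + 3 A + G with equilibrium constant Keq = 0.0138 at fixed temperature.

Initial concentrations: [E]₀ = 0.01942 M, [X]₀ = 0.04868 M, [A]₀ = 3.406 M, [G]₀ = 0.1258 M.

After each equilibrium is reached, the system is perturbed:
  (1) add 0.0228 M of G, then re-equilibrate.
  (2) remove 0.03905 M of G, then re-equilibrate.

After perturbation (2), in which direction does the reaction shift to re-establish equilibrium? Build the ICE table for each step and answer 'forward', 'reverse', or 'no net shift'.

Direction: forward

Q₀ = 12.46 vs Keq = 0.0138 ⇒ Q>K, reverse
Step 1:
                   E          X          A          G
  init       0.01942    0.04868      3.406     0.1258
  Δ          0.04833   -0.04833     -0.145   -0.04833
  eq         0.06775 3.4804e-04      3.261    0.07747
  solve Keq expr → x = -0.04833; check Q = 0.0138
Then add 0.0228 M of G.
Step 2:
                   E          X          A          G
  init       0.06775 3.4804e-04      3.261     0.1003
  Δ       7.8559e-05 -7.8559e-05 -2.3568e-04 -7.8559e-05
  eq         0.06783 2.6948e-04      3.261     0.1002
  solve Keq expr → x = -7.8559e-05; check Q = 0.0138
Then remove 0.03905 M of G.
Step 3:
                   E          X          A          G
  init       0.06783 2.6948e-04      3.261    0.06114
  Δ       -1.6959e-04 1.6959e-04 5.0876e-04 1.6959e-04
  eq         0.06766 4.3907e-04      3.261    0.06131
  solve Keq expr → x = 1.6959e-04; check Q = 0.0138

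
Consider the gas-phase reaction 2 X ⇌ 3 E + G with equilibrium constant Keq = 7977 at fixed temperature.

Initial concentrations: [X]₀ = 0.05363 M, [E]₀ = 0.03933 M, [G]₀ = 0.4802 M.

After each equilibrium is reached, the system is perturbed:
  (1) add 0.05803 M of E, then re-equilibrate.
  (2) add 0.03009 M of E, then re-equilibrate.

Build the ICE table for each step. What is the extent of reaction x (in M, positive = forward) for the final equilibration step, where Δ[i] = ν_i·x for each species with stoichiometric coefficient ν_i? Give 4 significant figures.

Q₀ = 0.01016 vs Keq = 7977 ⇒ Q<K, forward
Step 1:
                    X           E           G
  Initial     0.05363     0.03933      0.4802
  Change      -0.0533     0.07995     0.02665
  Equil    3.2839e-04      0.1193      0.5069
  solve Keq expr → x = 0.02665; check Q = 7977
Then add 0.05803 M of E.
Step 2:
                    X           E           G
  Initial  3.2839e-04      0.1773      0.5069
  Change   2.6469e-04 -3.9704e-04 -1.3235e-04
  Equil    5.9308e-04      0.1769      0.5067
  solve Keq expr → x = -1.3235e-04; check Q = 7977
Then add 0.03009 M of E.
Step 3:
                    X           E           G
  Initial  5.9308e-04       0.207      0.5067
  Change   1.5624e-04 -2.3436e-04 -7.8119e-05
  Equil    7.4932e-04      0.2068      0.5066
  solve Keq expr → x = -7.8119e-05; check Q = 7977

x = -7.8119e-05 M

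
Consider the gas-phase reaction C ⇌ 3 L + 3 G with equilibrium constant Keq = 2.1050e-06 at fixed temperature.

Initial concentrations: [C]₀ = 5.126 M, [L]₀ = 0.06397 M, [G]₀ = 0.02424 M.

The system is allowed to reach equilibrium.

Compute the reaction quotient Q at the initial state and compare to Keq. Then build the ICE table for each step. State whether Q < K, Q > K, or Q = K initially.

Q₀ = 7.2736e-10; Q < K (proceeds forward)

Q₀ = 7.2736e-10 vs Keq = 2.1050e-06 ⇒ Q<K, forward
Step 1:
                    C           L           G
  I             5.126     0.06397     0.02424
  C          -0.03523      0.1057      0.1057
  E             5.091      0.1697      0.1299
  solve Keq expr → x = 0.03523; check Q = 2.1050e-06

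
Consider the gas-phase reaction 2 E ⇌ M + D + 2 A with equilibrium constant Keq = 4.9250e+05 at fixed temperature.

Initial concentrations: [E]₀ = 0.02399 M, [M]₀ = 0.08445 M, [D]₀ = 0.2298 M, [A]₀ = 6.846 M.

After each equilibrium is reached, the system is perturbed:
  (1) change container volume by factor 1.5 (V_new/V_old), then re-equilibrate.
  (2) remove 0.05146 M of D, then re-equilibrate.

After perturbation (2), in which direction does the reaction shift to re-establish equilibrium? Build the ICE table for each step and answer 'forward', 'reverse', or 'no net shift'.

Q₀ = 1580 vs Keq = 4.9250e+05 ⇒ Q<K, forward
Step 1:
                  E         M         D         A
  init      0.02399   0.08445    0.2298     6.846
  Δ         -0.0225   0.01125   0.01125    0.0225
  eq       0.001487    0.0957    0.2411     6.869
  solve Keq expr → x = 0.01125; check Q = 4.9250e+05
Then change container volume by factor 1.5 (V_new/V_old).
Step 2:
                  E         M         D         A
  init    9.9102e-04    0.0638    0.1607     4.579
  Δ       -3.2910e-04 1.6455e-04 1.6455e-04 3.2910e-04
  eq      6.6192e-04   0.06397    0.1609     4.579
  solve Keq expr → x = 1.6455e-04; check Q = 4.9250e+05
Then remove 0.05146 M of D.
Step 3:
                  E         M         D         A
  init    6.6192e-04   0.06397    0.1094     4.579
  Δ       -1.1564e-04 5.7820e-05 5.7820e-05 1.1564e-04
  eq      5.4628e-04   0.06402    0.1095     4.579
  solve Keq expr → x = 5.7820e-05; check Q = 4.9250e+05

Direction: forward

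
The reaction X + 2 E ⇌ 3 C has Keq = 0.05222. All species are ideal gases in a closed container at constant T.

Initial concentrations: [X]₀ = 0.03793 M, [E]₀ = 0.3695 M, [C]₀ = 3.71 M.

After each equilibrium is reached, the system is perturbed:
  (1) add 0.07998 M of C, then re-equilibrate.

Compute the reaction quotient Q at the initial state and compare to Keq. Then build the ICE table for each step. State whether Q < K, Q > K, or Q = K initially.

Q₀ = 9861 vs Keq = 0.05222 ⇒ Q>K, reverse
Step 1:
                  X         E         C
  I         0.03793    0.3695      3.71
  C            1.01     2.021    -3.031
  E           1.048      2.39    0.6788
  solve Keq expr → x = -1.01; check Q = 0.05222
Then add 0.07998 M of C.
Step 2:
                  X         E         C
  I           1.048      2.39    0.7588
  C         0.02225    0.0445  -0.06675
  E           1.071     2.435     0.692
  solve Keq expr → x = -0.02225; check Q = 0.05222

Q₀ = 9861; Q > K (proceeds reverse)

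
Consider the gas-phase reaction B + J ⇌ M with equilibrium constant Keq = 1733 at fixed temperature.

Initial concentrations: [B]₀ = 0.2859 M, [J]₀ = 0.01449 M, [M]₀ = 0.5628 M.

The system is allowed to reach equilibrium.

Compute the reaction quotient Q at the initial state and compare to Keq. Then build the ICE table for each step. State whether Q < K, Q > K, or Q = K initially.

Q₀ = 135.9; Q < K (proceeds forward)

Q₀ = 135.9 vs Keq = 1733 ⇒ Q<K, forward
Step 1:
                    B           J           M
  I            0.2859     0.01449      0.5628
  C          -0.01327    -0.01327     0.01327
  E            0.2726    0.001219      0.5761
  solve Keq expr → x = 0.01327; check Q = 1733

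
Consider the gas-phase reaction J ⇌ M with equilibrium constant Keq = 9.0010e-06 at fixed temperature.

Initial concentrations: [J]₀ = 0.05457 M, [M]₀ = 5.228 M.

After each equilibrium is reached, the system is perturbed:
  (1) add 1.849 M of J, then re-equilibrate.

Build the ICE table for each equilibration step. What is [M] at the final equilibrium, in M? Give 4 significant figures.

[M]_eq = 6.4191e-05 M

Q₀ = 95.8 vs Keq = 9.0010e-06 ⇒ Q>K, reverse
Step 1:
                   J          M
  init       0.05457      5.228
  Δ            5.228     -5.228
  eq           5.283 4.7548e-05
  solve Keq expr → x = -5.228; check Q = 9.0010e-06
Then add 1.849 M of J.
Step 2:
                   J          M
  init         7.132 4.7548e-05
  Δ       -1.6643e-05 1.6643e-05
  eq           7.132 6.4191e-05
  solve Keq expr → x = 1.6643e-05; check Q = 9.0010e-06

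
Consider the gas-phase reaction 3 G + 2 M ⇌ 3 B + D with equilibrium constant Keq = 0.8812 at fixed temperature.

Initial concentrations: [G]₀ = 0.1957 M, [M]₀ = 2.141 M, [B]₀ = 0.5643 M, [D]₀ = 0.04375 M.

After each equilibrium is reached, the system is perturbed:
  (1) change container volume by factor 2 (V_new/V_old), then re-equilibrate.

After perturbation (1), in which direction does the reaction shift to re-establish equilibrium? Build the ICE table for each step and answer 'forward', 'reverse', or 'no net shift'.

Direction: reverse

Q₀ = 0.2288 vs Keq = 0.8812 ⇒ Q<K, forward
Step 1:
                  G         M         B         D
  I          0.1957     2.141    0.5643   0.04375
  C        -0.04536  -0.03024   0.04536   0.01512
  E          0.1503     2.111    0.6097   0.05887
  solve Keq expr → x = 0.01512; check Q = 0.8812
Then change container volume by factor 2 (V_new/V_old).
Step 2:
                  G         M         B         D
  I         0.07517     1.055    0.3048   0.02944
  C         0.01144   0.00763  -0.01144 -0.003815
  E         0.08661     1.063    0.2934   0.02562
  solve Keq expr → x = -0.003815; check Q = 0.8812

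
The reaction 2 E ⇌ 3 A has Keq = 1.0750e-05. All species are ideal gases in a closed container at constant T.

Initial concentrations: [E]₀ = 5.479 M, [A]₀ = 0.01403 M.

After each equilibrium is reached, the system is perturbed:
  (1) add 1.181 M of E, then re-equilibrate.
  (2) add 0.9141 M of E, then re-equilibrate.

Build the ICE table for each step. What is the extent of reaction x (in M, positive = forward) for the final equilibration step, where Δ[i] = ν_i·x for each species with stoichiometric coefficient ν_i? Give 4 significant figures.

Q₀ = 9.1996e-08 vs Keq = 1.0750e-05 ⇒ Q<K, forward
Step 1:
                   E          A
  Initial      5.479    0.01403
  Change    -0.03617    0.05426
  Equil        5.443    0.06829
  solve Keq expr → x = 0.01809; check Q = 1.0750e-05
Then add 1.181 M of E.
Step 2:
                   E          A
  Initial      6.624    0.06829
  Change   -0.006335   0.009502
  Equil        6.617    0.07779
  solve Keq expr → x = 0.003167; check Q = 1.0750e-05
Then add 0.9141 M of E.
Step 3:
                   E          A
  Initial      7.532    0.07779
  Change   -0.004649   0.006973
  Equil        7.527    0.08476
  solve Keq expr → x = 0.002324; check Q = 1.0750e-05

x = 0.002324 M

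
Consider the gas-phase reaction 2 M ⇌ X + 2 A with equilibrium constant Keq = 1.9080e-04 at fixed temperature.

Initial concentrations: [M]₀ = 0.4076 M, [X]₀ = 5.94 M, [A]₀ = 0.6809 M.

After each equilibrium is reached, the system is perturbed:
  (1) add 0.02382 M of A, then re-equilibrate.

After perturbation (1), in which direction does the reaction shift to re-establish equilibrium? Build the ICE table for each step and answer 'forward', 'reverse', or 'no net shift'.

Direction: reverse

Q₀ = 16.58 vs Keq = 1.9080e-04 ⇒ Q>K, reverse
Step 1:
                  M         X         A
  I          0.4076      5.94    0.6809
  C          0.6746   -0.3373   -0.6746
  E           1.082     5.603  0.006315
  solve Keq expr → x = -0.3373; check Q = 1.9080e-04
Then add 0.02382 M of A.
Step 2:
                  M         X         A
  I           1.082     5.603   0.03014
  C         0.02368  -0.01184  -0.02368
  E           1.106     5.591   0.00646
  solve Keq expr → x = -0.01184; check Q = 1.9080e-04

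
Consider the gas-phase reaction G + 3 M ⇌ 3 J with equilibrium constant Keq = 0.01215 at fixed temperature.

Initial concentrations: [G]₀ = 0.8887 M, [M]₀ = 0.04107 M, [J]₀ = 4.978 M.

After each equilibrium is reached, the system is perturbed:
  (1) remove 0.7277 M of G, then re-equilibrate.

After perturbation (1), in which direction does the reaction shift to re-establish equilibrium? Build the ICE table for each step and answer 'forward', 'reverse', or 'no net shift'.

Q₀ = 2.0037e+06 vs Keq = 0.01215 ⇒ Q>K, reverse
Step 1:
                  G         M         J
  I          0.8887   0.04107     4.978
  C           1.276     3.828    -3.828
  E           2.165     3.869      1.15
  solve Keq expr → x = -1.276; check Q = 0.01215
Then remove 0.7277 M of G.
Step 2:
                  G         M         J
  I           1.437     3.869      1.15
  C         0.03658    0.1097   -0.1097
  E           1.473     3.978     1.041
  solve Keq expr → x = -0.03658; check Q = 0.01215

Direction: reverse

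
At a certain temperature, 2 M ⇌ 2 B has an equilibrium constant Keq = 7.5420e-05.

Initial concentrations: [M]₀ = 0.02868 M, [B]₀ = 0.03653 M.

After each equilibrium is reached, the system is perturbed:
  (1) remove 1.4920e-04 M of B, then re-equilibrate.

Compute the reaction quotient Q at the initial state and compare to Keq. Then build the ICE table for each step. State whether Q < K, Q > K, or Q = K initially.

Q₀ = 1.622; Q > K (proceeds reverse)

Q₀ = 1.622 vs Keq = 7.5420e-05 ⇒ Q>K, reverse
Step 1:
                    M           B
  I           0.02868     0.03653
  C           0.03597    -0.03597
  E           0.06465  5.6144e-04
  solve Keq expr → x = -0.01798; check Q = 7.5420e-05
Then remove 1.4920e-04 M of B.
Step 2:
                    M           B
  I           0.06465  4.1224e-04
  C       -1.4792e-04  1.4792e-04
  E            0.0645  5.6015e-04
  solve Keq expr → x = 7.3958e-05; check Q = 7.5420e-05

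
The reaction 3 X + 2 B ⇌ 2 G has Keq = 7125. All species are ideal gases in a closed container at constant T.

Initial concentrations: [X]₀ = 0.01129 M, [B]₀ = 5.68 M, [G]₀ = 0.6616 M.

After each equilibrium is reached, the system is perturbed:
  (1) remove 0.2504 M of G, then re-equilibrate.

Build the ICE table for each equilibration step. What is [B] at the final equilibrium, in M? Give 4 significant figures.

Q₀ = 9428 vs Keq = 7125 ⇒ Q>K, reverse
Step 1:
                    X           B           G
  Initial     0.01129        5.68      0.6616
  Change     0.001095  7.2969e-04 -7.2969e-04
  Equil       0.01238       5.681      0.6609
  solve Keq expr → x = -3.6485e-04; check Q = 7125
Then remove 0.2504 M of G.
Step 2:
                    X           B           G
  Initial     0.01238       5.681      0.4105
  Change    -0.003334   -0.002223    0.002223
  Equil       0.00905       5.679      0.4127
  solve Keq expr → x = 0.001111; check Q = 7125

[B]_eq = 5.679 M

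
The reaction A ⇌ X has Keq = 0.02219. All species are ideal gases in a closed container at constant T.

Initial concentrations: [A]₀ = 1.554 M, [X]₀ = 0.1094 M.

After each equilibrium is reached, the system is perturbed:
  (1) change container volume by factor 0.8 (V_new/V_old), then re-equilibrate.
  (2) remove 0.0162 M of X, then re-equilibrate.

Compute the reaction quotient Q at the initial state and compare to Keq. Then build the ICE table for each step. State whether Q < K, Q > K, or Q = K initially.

Q₀ = 0.0704 vs Keq = 0.02219 ⇒ Q>K, reverse
Step 1:
                    A           X
  I             1.554      0.1094
  C           0.07329    -0.07329
  E             1.627     0.03611
  solve Keq expr → x = -0.07329; check Q = 0.02219
Then change container volume by factor 0.8 (V_new/V_old).
Step 2:
                    A           X
  I             2.034     0.04514
  C                 0           0
  E             2.034     0.04514
  solve Keq expr → x = 0; check Q = 0.02219
Then remove 0.0162 M of X.
Step 3:
                    A           X
  I             2.034     0.02894
  C          -0.01585     0.01585
  E             2.018     0.04479
  solve Keq expr → x = 0.01585; check Q = 0.02219

Q₀ = 0.0704; Q > K (proceeds reverse)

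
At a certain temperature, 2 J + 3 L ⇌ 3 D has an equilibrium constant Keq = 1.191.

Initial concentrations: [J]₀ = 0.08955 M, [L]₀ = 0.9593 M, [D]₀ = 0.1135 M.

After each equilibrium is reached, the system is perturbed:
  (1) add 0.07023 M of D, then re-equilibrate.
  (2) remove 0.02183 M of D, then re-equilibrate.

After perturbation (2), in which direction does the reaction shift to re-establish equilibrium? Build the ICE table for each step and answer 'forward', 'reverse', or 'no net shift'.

Direction: forward

Q₀ = 0.2065 vs Keq = 1.191 ⇒ Q<K, forward
Step 1:
                   J          L          D
  init       0.08955     0.9593     0.1135
  Δ         -0.02684   -0.04026    0.04026
  eq         0.06271      0.919     0.1538
  solve Keq expr → x = 0.01342; check Q = 1.191
Then add 0.07023 M of D.
Step 2:
                   J          L          D
  init       0.06271      0.919      0.224
  Δ          0.02091    0.03136   -0.03136
  eq         0.08361     0.9504     0.1926
  solve Keq expr → x = -0.01045; check Q = 1.191
Then remove 0.02183 M of D.
Step 3:
                   J          L          D
  init       0.08361     0.9504     0.1708
  Δ        -0.006527   -0.00979    0.00979
  eq         0.07709     0.9406     0.1806
  solve Keq expr → x = 0.003263; check Q = 1.191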